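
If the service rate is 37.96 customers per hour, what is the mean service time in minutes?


Mean service time = 60/mu = 60/37.96 = 1.58 minutes

1.58 minutes


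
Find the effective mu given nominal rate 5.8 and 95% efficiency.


Effective rate = mu * efficiency = 5.8 * 0.95 = 5.51 per hour

5.51 per hour


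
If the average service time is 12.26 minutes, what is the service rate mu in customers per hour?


mu = 60 / avg_service_time = 60 / 12.26 = 4.89 per hour

4.89 per hour


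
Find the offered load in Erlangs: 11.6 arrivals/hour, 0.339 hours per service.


Offered load a = lambda * E[S] = 11.6 * 0.339 = 3.93 Erlangs

3.93 Erlangs


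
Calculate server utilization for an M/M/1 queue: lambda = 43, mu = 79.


rho = lambda/mu = 43/79 = 0.5443

0.5443


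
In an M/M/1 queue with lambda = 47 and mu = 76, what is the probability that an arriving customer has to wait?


P(wait) = rho = lambda/mu = 47/76 = 0.6184

0.6184


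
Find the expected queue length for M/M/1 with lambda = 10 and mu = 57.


rho = 10/57; Lq = rho^2/(1-rho) = 0.04

0.04


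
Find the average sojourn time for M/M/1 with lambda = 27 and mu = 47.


W = 1/(mu - lambda) = 1/(47 - 27) = 0.05 hours

0.05 hours


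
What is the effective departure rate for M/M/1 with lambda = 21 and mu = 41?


For a stable queue (lambda < mu), throughput = lambda = 21 per hour

21 per hour


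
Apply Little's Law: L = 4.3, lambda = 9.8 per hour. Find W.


W = L / lambda = 4.3 / 9.8 = 0.4388 hours

0.4388 hours


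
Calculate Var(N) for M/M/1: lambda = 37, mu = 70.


rho = 37/70; Var(N) = rho/(1-rho)^2 = 2.38

2.38


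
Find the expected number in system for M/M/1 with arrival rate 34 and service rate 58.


rho = 34/58; L = rho/(1-rho) = 1.42

1.42


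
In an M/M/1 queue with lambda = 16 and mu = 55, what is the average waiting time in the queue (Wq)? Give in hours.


rho = 16/55; Wq = rho/(mu - lambda) = 0.0075 hours

0.0075 hours


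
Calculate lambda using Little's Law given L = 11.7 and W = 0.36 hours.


lambda = L / W = 11.7 / 0.36 = 32.5 per hour

32.5 per hour


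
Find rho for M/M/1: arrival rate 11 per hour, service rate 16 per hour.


rho = lambda/mu = 11/16 = 0.6875

0.6875


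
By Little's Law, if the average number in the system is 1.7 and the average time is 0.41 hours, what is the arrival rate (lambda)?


lambda = L / W = 1.7 / 0.41 = 4.15 per hour

4.15 per hour


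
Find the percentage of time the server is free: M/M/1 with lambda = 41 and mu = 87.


Idle fraction = (1 - rho) * 100 = (1 - 41/87) * 100 = 52.9%

52.9%


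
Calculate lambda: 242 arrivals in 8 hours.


lambda = total arrivals / time = 242 / 8 = 30.25 per hour

30.25 per hour


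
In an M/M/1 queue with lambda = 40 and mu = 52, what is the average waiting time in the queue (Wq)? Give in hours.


rho = 40/52; Wq = rho/(mu - lambda) = 0.0641 hours

0.0641 hours


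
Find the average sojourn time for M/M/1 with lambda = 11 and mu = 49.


W = 1/(mu - lambda) = 1/(49 - 11) = 0.0263 hours

0.0263 hours


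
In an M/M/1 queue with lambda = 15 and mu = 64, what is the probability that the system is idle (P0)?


P0 = 1 - rho = 1 - 15/64 = 0.7656

0.7656


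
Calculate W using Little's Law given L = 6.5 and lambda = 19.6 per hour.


W = L / lambda = 6.5 / 19.6 = 0.3316 hours

0.3316 hours


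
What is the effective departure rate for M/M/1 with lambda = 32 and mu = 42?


For a stable queue (lambda < mu), throughput = lambda = 32 per hour

32 per hour


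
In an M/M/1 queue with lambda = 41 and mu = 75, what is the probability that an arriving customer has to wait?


P(wait) = rho = lambda/mu = 41/75 = 0.5467

0.5467


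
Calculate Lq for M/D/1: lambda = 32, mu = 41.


M/D/1: Lq = rho^2 / (2*(1-rho)) where rho = 32/41; Lq = 1.39

1.39


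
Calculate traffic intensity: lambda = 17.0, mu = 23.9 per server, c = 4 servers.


rho = lambda / (c * mu) = 17.0 / (4 * 23.9) = 0.1778

0.1778


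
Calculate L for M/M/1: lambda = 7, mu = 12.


rho = 7/12; L = rho/(1-rho) = 1.4

1.4


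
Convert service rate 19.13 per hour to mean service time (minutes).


Mean service time = 60/mu = 60/19.13 = 3.14 minutes

3.14 minutes


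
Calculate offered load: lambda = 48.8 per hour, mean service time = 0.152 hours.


Offered load a = lambda * E[S] = 48.8 * 0.152 = 7.42 Erlangs

7.42 Erlangs


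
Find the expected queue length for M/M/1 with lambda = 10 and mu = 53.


rho = 10/53; Lq = rho^2/(1-rho) = 0.04

0.04


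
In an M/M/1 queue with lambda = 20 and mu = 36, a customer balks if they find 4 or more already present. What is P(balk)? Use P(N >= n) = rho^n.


P(N >= 4) = rho^4 = (20/36)^4 = 0.0953

0.0953


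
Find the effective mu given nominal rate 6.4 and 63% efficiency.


Effective rate = mu * efficiency = 6.4 * 0.63 = 4.03 per hour

4.03 per hour


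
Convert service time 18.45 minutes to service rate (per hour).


mu = 60 / avg_service_time = 60 / 18.45 = 3.25 per hour

3.25 per hour


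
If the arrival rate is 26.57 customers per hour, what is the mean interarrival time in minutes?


Mean interarrival time = 60/lambda = 60/26.57 = 2.26 minutes

2.26 minutes


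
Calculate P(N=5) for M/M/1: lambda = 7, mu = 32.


rho = 7/32; P(n) = (1-rho)*rho^n = (1-7/32)*(7/32)^5 = 0.0004

0.0004


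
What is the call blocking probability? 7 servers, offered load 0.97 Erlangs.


B(N,A) = (A^N/N!) / sum(A^k/k!, k=0..N) with N=7, A=0.97 = 0.0001

0.0001


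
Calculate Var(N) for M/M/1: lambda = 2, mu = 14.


rho = 2/14; Var(N) = rho/(1-rho)^2 = 0.19

0.19


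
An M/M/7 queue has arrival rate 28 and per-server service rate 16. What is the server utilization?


rho = lambda/(c*mu) = 28/(7*16) = 0.25

0.25


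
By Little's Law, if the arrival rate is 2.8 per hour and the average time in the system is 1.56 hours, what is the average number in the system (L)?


L = lambda * W = 2.8 * 1.56 = 4.37

4.37


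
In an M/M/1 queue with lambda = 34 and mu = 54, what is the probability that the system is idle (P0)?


P0 = 1 - rho = 1 - 34/54 = 0.3704

0.3704


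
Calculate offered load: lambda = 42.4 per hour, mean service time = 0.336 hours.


Offered load a = lambda * E[S] = 42.4 * 0.336 = 14.25 Erlangs

14.25 Erlangs


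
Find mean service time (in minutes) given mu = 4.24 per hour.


Mean service time = 60/mu = 60/4.24 = 14.15 minutes

14.15 minutes


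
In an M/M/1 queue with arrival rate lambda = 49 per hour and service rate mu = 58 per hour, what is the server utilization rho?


rho = lambda/mu = 49/58 = 0.8448

0.8448


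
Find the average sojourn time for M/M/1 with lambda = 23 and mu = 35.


W = 1/(mu - lambda) = 1/(35 - 23) = 0.0833 hours

0.0833 hours


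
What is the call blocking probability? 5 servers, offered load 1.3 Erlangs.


B(N,A) = (A^N/N!) / sum(A^k/k!, k=0..N) with N=5, A=1.3 = 0.0085

0.0085


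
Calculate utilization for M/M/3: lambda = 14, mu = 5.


rho = lambda/(c*mu) = 14/(3*5) = 0.9333

0.9333


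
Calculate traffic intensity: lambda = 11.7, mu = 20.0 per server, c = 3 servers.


rho = lambda / (c * mu) = 11.7 / (3 * 20.0) = 0.195

0.195


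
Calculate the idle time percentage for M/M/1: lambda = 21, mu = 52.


Idle fraction = (1 - rho) * 100 = (1 - 21/52) * 100 = 59.6%

59.6%


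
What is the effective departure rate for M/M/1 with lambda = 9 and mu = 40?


For a stable queue (lambda < mu), throughput = lambda = 9 per hour

9 per hour


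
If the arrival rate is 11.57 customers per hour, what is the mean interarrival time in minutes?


Mean interarrival time = 60/lambda = 60/11.57 = 5.19 minutes

5.19 minutes


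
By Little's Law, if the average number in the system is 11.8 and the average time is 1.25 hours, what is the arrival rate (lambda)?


lambda = L / W = 11.8 / 1.25 = 9.44 per hour

9.44 per hour


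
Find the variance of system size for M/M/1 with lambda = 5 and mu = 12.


rho = 5/12; Var(N) = rho/(1-rho)^2 = 1.22

1.22


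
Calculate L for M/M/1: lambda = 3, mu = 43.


rho = 3/43; L = rho/(1-rho) = 0.07

0.07


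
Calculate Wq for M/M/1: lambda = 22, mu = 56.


rho = 22/56; Wq = rho/(mu - lambda) = 0.0116 hours

0.0116 hours


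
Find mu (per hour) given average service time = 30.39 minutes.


mu = 60 / avg_service_time = 60 / 30.39 = 1.97 per hour

1.97 per hour


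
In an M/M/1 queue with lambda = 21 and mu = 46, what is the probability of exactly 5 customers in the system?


rho = 21/46; P(n) = (1-rho)*rho^n = (1-21/46)*(21/46)^5 = 0.0108

0.0108


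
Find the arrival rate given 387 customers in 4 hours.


lambda = total arrivals / time = 387 / 4 = 96.75 per hour

96.75 per hour


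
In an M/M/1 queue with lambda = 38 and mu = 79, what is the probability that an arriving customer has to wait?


P(wait) = rho = lambda/mu = 38/79 = 0.481

0.481


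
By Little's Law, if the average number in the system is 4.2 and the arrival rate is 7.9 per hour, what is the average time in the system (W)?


W = L / lambda = 4.2 / 7.9 = 0.5316 hours

0.5316 hours


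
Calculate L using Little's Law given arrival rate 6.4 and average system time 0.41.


L = lambda * W = 6.4 * 0.41 = 2.62

2.62


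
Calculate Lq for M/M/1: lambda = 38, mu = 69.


rho = 38/69; Lq = rho^2/(1-rho) = 0.68

0.68


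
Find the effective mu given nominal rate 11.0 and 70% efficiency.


Effective rate = mu * efficiency = 11.0 * 0.7 = 7.7 per hour

7.7 per hour


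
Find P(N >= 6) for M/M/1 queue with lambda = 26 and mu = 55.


P(N >= 6) = rho^6 = (26/55)^6 = 0.0112

0.0112


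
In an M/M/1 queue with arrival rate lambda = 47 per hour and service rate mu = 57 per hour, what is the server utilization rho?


rho = lambda/mu = 47/57 = 0.8246

0.8246


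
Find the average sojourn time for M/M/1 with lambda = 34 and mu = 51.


W = 1/(mu - lambda) = 1/(51 - 34) = 0.0588 hours

0.0588 hours


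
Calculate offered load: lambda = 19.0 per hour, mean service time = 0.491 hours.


Offered load a = lambda * E[S] = 19.0 * 0.491 = 9.33 Erlangs

9.33 Erlangs


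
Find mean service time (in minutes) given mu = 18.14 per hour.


Mean service time = 60/mu = 60/18.14 = 3.31 minutes

3.31 minutes


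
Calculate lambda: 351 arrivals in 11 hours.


lambda = total arrivals / time = 351 / 11 = 31.91 per hour

31.91 per hour


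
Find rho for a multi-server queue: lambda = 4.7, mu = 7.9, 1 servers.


rho = lambda / (c * mu) = 4.7 / (1 * 7.9) = 0.5949

0.5949


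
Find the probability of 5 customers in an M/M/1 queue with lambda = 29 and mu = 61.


rho = 29/61; P(n) = (1-rho)*rho^n = (1-29/61)*(29/61)^5 = 0.0127

0.0127


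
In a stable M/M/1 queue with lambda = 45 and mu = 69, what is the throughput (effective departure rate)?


For a stable queue (lambda < mu), throughput = lambda = 45 per hour

45 per hour


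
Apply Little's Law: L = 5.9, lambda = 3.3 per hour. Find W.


W = L / lambda = 5.9 / 3.3 = 1.7879 hours

1.7879 hours


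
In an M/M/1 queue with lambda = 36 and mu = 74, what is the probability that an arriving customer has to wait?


P(wait) = rho = lambda/mu = 36/74 = 0.4865

0.4865


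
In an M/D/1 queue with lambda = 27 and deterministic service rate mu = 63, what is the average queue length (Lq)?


M/D/1: Lq = rho^2 / (2*(1-rho)) where rho = 27/63; Lq = 0.16

0.16


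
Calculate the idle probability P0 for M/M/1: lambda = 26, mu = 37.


P0 = 1 - rho = 1 - 26/37 = 0.2973

0.2973


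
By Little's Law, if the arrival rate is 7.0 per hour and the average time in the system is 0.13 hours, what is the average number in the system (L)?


L = lambda * W = 7.0 * 0.13 = 0.91

0.91


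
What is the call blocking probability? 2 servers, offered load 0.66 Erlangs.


B(N,A) = (A^N/N!) / sum(A^k/k!, k=0..N) with N=2, A=0.66 = 0.116

0.116


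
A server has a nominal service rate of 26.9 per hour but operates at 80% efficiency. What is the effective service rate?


Effective rate = mu * efficiency = 26.9 * 0.8 = 21.52 per hour

21.52 per hour


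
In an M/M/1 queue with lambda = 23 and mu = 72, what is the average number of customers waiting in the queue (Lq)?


rho = 23/72; Lq = rho^2/(1-rho) = 0.15

0.15


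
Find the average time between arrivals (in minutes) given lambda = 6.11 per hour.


Mean interarrival time = 60/lambda = 60/6.11 = 9.82 minutes

9.82 minutes


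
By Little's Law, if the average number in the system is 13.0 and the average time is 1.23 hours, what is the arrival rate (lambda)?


lambda = L / W = 13.0 / 1.23 = 10.57 per hour

10.57 per hour


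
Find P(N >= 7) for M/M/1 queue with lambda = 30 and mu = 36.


P(N >= 7) = rho^7 = (30/36)^7 = 0.2791

0.2791


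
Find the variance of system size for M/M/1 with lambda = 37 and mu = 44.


rho = 37/44; Var(N) = rho/(1-rho)^2 = 33.22

33.22


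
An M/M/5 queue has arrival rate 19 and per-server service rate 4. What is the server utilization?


rho = lambda/(c*mu) = 19/(5*4) = 0.95

0.95


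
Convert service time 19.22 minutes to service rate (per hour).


mu = 60 / avg_service_time = 60 / 19.22 = 3.12 per hour

3.12 per hour


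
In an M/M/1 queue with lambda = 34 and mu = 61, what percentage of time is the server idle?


Idle fraction = (1 - rho) * 100 = (1 - 34/61) * 100 = 44.3%

44.3%


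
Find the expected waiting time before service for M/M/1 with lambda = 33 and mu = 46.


rho = 33/46; Wq = rho/(mu - lambda) = 0.0552 hours

0.0552 hours


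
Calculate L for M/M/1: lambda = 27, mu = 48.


rho = 27/48; L = rho/(1-rho) = 1.29

1.29


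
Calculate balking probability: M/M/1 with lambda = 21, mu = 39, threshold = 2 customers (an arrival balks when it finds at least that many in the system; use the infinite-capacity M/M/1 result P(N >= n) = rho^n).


P(N >= 2) = rho^2 = (21/39)^2 = 0.2899

0.2899


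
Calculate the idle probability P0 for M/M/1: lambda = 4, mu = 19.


P0 = 1 - rho = 1 - 4/19 = 0.7895

0.7895


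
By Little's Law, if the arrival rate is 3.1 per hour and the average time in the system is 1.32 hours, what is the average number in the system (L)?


L = lambda * W = 3.1 * 1.32 = 4.09

4.09


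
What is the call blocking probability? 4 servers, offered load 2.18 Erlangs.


B(N,A) = (A^N/N!) / sum(A^k/k!, k=0..N) with N=4, A=2.18 = 0.1144

0.1144


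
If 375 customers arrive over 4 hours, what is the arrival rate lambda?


lambda = total arrivals / time = 375 / 4 = 93.75 per hour

93.75 per hour


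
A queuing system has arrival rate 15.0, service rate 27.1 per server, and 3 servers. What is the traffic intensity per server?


rho = lambda / (c * mu) = 15.0 / (3 * 27.1) = 0.1845

0.1845


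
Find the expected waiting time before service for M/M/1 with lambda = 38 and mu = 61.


rho = 38/61; Wq = rho/(mu - lambda) = 0.0271 hours

0.0271 hours


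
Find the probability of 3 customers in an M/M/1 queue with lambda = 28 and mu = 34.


rho = 28/34; P(n) = (1-rho)*rho^n = (1-28/34)*(28/34)^3 = 0.0986

0.0986


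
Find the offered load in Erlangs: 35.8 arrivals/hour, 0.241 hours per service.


Offered load a = lambda * E[S] = 35.8 * 0.241 = 8.63 Erlangs

8.63 Erlangs


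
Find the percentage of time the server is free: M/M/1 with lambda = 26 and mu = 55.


Idle fraction = (1 - rho) * 100 = (1 - 26/55) * 100 = 52.7%

52.7%


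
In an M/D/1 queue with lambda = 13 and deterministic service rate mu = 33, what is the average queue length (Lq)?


M/D/1: Lq = rho^2 / (2*(1-rho)) where rho = 13/33; Lq = 0.13

0.13


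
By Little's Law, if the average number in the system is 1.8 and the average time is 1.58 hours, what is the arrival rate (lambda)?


lambda = L / W = 1.8 / 1.58 = 1.14 per hour

1.14 per hour


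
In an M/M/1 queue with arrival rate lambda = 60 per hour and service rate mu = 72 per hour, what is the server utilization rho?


rho = lambda/mu = 60/72 = 0.8333

0.8333


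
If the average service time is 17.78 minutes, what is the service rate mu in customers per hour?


mu = 60 / avg_service_time = 60 / 17.78 = 3.37 per hour

3.37 per hour


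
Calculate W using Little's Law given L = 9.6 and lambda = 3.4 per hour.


W = L / lambda = 9.6 / 3.4 = 2.8235 hours

2.8235 hours


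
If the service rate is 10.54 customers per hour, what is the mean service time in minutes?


Mean service time = 60/mu = 60/10.54 = 5.69 minutes

5.69 minutes


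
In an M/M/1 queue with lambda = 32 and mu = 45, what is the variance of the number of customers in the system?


rho = 32/45; Var(N) = rho/(1-rho)^2 = 8.52

8.52


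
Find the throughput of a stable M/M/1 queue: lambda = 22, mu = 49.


For a stable queue (lambda < mu), throughput = lambda = 22 per hour

22 per hour


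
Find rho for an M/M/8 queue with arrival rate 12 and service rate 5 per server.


rho = lambda/(c*mu) = 12/(8*5) = 0.3

0.3


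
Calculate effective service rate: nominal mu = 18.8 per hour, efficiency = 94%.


Effective rate = mu * efficiency = 18.8 * 0.94 = 17.67 per hour

17.67 per hour


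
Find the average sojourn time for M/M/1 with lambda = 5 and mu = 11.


W = 1/(mu - lambda) = 1/(11 - 5) = 0.1667 hours

0.1667 hours


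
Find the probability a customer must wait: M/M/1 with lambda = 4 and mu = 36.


P(wait) = rho = lambda/mu = 4/36 = 0.1111

0.1111


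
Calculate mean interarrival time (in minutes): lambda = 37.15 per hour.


Mean interarrival time = 60/lambda = 60/37.15 = 1.62 minutes

1.62 minutes


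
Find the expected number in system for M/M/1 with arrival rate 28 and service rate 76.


rho = 28/76; L = rho/(1-rho) = 0.58

0.58


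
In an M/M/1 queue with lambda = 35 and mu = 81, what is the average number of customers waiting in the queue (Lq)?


rho = 35/81; Lq = rho^2/(1-rho) = 0.33

0.33


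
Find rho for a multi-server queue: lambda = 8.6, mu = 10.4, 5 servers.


rho = lambda / (c * mu) = 8.6 / (5 * 10.4) = 0.1654

0.1654


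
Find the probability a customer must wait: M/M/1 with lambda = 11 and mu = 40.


P(wait) = rho = lambda/mu = 11/40 = 0.275

0.275


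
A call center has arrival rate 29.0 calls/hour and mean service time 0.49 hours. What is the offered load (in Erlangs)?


Offered load a = lambda * E[S] = 29.0 * 0.49 = 14.21 Erlangs

14.21 Erlangs


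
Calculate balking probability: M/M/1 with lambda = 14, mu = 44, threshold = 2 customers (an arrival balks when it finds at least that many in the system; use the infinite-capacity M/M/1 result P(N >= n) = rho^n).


P(N >= 2) = rho^2 = (14/44)^2 = 0.1012

0.1012


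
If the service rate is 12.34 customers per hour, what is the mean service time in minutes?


Mean service time = 60/mu = 60/12.34 = 4.86 minutes

4.86 minutes


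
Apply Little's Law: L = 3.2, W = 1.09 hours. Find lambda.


lambda = L / W = 3.2 / 1.09 = 2.94 per hour

2.94 per hour


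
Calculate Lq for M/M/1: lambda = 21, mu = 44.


rho = 21/44; Lq = rho^2/(1-rho) = 0.44

0.44


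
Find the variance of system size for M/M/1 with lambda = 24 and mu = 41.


rho = 24/41; Var(N) = rho/(1-rho)^2 = 3.4

3.4


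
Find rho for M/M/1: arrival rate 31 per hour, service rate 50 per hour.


rho = lambda/mu = 31/50 = 0.62

0.62


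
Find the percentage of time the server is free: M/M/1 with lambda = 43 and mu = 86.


Idle fraction = (1 - rho) * 100 = (1 - 43/86) * 100 = 50.0%

50.0%


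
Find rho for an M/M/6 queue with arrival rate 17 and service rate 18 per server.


rho = lambda/(c*mu) = 17/(6*18) = 0.1574

0.1574


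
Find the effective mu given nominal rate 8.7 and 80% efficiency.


Effective rate = mu * efficiency = 8.7 * 0.8 = 6.96 per hour

6.96 per hour


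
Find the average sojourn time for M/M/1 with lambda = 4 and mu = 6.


W = 1/(mu - lambda) = 1/(6 - 4) = 0.5 hours

0.5 hours


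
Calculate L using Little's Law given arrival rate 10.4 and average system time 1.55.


L = lambda * W = 10.4 * 1.55 = 16.12

16.12


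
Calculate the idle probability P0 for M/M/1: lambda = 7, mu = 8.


P0 = 1 - rho = 1 - 7/8 = 0.125

0.125


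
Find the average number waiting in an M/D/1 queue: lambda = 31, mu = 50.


M/D/1: Lq = rho^2 / (2*(1-rho)) where rho = 31/50; Lq = 0.51

0.51


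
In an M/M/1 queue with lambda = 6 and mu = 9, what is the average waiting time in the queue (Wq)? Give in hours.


rho = 6/9; Wq = rho/(mu - lambda) = 0.2222 hours

0.2222 hours


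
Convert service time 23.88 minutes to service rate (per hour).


mu = 60 / avg_service_time = 60 / 23.88 = 2.51 per hour

2.51 per hour


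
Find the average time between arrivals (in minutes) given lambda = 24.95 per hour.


Mean interarrival time = 60/lambda = 60/24.95 = 2.4 minutes

2.4 minutes


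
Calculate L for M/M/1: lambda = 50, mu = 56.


rho = 50/56; L = rho/(1-rho) = 8.33

8.33


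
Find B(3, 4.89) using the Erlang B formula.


B(N,A) = (A^N/N!) / sum(A^k/k!, k=0..N) with N=3, A=4.89 = 0.522

0.522


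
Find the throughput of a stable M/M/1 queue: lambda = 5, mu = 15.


For a stable queue (lambda < mu), throughput = lambda = 5 per hour

5 per hour


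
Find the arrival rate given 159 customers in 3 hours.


lambda = total arrivals / time = 159 / 3 = 53.0 per hour

53.0 per hour


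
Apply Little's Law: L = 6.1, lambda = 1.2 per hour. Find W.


W = L / lambda = 6.1 / 1.2 = 5.0833 hours

5.0833 hours


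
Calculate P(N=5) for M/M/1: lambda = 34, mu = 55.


rho = 34/55; P(n) = (1-rho)*rho^n = (1-34/55)*(34/55)^5 = 0.0345

0.0345


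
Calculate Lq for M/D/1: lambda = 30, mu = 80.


M/D/1: Lq = rho^2 / (2*(1-rho)) where rho = 30/80; Lq = 0.11

0.11


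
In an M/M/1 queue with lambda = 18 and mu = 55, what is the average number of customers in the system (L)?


rho = 18/55; L = rho/(1-rho) = 0.49

0.49


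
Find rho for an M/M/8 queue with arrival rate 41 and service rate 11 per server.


rho = lambda/(c*mu) = 41/(8*11) = 0.4659

0.4659


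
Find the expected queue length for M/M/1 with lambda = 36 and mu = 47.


rho = 36/47; Lq = rho^2/(1-rho) = 2.51

2.51


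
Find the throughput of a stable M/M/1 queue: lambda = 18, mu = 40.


For a stable queue (lambda < mu), throughput = lambda = 18 per hour

18 per hour


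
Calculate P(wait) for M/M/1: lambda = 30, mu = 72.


P(wait) = rho = lambda/mu = 30/72 = 0.4167

0.4167


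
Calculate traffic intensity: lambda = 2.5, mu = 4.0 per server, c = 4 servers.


rho = lambda / (c * mu) = 2.5 / (4 * 4.0) = 0.1563

0.1563


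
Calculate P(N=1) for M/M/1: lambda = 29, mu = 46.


rho = 29/46; P(n) = (1-rho)*rho^n = (1-29/46)*(29/46)^1 = 0.233

0.233


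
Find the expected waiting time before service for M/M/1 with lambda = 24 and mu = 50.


rho = 24/50; Wq = rho/(mu - lambda) = 0.0185 hours

0.0185 hours


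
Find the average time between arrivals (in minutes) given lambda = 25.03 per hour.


Mean interarrival time = 60/lambda = 60/25.03 = 2.4 minutes

2.4 minutes


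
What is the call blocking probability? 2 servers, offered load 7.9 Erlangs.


B(N,A) = (A^N/N!) / sum(A^k/k!, k=0..N) with N=2, A=7.9 = 0.7781

0.7781


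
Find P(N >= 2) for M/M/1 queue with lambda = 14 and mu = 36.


P(N >= 2) = rho^2 = (14/36)^2 = 0.1512

0.1512


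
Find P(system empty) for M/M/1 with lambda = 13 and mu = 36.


P0 = 1 - rho = 1 - 13/36 = 0.6389

0.6389


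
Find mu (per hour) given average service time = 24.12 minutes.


mu = 60 / avg_service_time = 60 / 24.12 = 2.49 per hour

2.49 per hour


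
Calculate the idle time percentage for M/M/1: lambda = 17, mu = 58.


Idle fraction = (1 - rho) * 100 = (1 - 17/58) * 100 = 70.7%

70.7%


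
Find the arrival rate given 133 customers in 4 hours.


lambda = total arrivals / time = 133 / 4 = 33.25 per hour

33.25 per hour


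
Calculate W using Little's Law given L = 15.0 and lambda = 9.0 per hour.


W = L / lambda = 15.0 / 9.0 = 1.6667 hours

1.6667 hours


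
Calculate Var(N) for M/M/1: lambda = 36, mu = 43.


rho = 36/43; Var(N) = rho/(1-rho)^2 = 31.59

31.59


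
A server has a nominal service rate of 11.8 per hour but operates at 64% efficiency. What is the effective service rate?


Effective rate = mu * efficiency = 11.8 * 0.64 = 7.55 per hour

7.55 per hour


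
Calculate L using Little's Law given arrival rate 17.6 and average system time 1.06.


L = lambda * W = 17.6 * 1.06 = 18.66

18.66


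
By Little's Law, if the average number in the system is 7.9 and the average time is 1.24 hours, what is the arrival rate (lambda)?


lambda = L / W = 7.9 / 1.24 = 6.37 per hour

6.37 per hour


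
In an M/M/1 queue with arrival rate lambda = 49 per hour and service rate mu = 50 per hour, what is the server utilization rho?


rho = lambda/mu = 49/50 = 0.98

0.98


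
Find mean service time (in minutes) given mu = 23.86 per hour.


Mean service time = 60/mu = 60/23.86 = 2.51 minutes

2.51 minutes


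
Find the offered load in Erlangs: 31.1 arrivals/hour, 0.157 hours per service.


Offered load a = lambda * E[S] = 31.1 * 0.157 = 4.88 Erlangs

4.88 Erlangs


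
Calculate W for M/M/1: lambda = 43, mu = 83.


W = 1/(mu - lambda) = 1/(83 - 43) = 0.025 hours

0.025 hours


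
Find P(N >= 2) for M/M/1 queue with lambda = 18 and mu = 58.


P(N >= 2) = rho^2 = (18/58)^2 = 0.0963

0.0963


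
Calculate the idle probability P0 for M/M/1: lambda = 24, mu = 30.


P0 = 1 - rho = 1 - 24/30 = 0.2

0.2


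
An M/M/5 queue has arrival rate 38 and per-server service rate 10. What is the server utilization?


rho = lambda/(c*mu) = 38/(5*10) = 0.76

0.76


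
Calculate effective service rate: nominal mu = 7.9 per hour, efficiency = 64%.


Effective rate = mu * efficiency = 7.9 * 0.64 = 5.06 per hour

5.06 per hour


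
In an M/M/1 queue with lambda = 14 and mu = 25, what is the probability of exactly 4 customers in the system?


rho = 14/25; P(n) = (1-rho)*rho^n = (1-14/25)*(14/25)^4 = 0.0433

0.0433


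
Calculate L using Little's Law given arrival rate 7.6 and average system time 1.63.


L = lambda * W = 7.6 * 1.63 = 12.39

12.39


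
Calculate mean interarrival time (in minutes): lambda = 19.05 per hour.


Mean interarrival time = 60/lambda = 60/19.05 = 3.15 minutes

3.15 minutes


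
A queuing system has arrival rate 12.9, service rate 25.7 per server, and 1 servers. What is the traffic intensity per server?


rho = lambda / (c * mu) = 12.9 / (1 * 25.7) = 0.5019

0.5019


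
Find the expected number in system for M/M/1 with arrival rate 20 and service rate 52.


rho = 20/52; L = rho/(1-rho) = 0.63

0.63


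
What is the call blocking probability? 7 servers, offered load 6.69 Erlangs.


B(N,A) = (A^N/N!) / sum(A^k/k!, k=0..N) with N=7, A=6.69 = 0.2295

0.2295


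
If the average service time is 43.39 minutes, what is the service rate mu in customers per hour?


mu = 60 / avg_service_time = 60 / 43.39 = 1.38 per hour

1.38 per hour


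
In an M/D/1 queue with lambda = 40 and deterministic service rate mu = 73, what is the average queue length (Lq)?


M/D/1: Lq = rho^2 / (2*(1-rho)) where rho = 40/73; Lq = 0.33

0.33


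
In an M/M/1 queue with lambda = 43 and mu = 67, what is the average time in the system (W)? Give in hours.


W = 1/(mu - lambda) = 1/(67 - 43) = 0.0417 hours

0.0417 hours


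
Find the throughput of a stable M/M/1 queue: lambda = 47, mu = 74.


For a stable queue (lambda < mu), throughput = lambda = 47 per hour

47 per hour


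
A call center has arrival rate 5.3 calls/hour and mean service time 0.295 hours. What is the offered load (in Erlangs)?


Offered load a = lambda * E[S] = 5.3 * 0.295 = 1.56 Erlangs

1.56 Erlangs


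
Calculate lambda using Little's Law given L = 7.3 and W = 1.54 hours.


lambda = L / W = 7.3 / 1.54 = 4.74 per hour

4.74 per hour


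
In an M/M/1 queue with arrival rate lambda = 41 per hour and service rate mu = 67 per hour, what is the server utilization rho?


rho = lambda/mu = 41/67 = 0.6119

0.6119


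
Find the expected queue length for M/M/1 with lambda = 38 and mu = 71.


rho = 38/71; Lq = rho^2/(1-rho) = 0.62

0.62


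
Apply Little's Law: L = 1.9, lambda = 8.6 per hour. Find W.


W = L / lambda = 1.9 / 8.6 = 0.2209 hours

0.2209 hours


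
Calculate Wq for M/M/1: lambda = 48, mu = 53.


rho = 48/53; Wq = rho/(mu - lambda) = 0.1811 hours

0.1811 hours


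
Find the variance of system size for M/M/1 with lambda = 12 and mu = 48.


rho = 12/48; Var(N) = rho/(1-rho)^2 = 0.44

0.44


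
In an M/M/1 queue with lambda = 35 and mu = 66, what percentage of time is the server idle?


Idle fraction = (1 - rho) * 100 = (1 - 35/66) * 100 = 47.0%

47.0%


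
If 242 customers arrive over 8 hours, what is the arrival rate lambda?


lambda = total arrivals / time = 242 / 8 = 30.25 per hour

30.25 per hour


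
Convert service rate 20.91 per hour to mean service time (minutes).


Mean service time = 60/mu = 60/20.91 = 2.87 minutes

2.87 minutes


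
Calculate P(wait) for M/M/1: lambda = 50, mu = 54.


P(wait) = rho = lambda/mu = 50/54 = 0.9259

0.9259


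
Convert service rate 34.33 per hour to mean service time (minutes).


Mean service time = 60/mu = 60/34.33 = 1.75 minutes

1.75 minutes


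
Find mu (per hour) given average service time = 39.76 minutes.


mu = 60 / avg_service_time = 60 / 39.76 = 1.51 per hour

1.51 per hour


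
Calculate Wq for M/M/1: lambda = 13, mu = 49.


rho = 13/49; Wq = rho/(mu - lambda) = 0.0074 hours

0.0074 hours


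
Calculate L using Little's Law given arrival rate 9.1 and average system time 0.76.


L = lambda * W = 9.1 * 0.76 = 6.92

6.92


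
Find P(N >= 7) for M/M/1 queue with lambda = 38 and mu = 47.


P(N >= 7) = rho^7 = (38/47)^7 = 0.2258

0.2258


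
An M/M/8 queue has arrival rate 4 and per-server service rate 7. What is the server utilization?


rho = lambda/(c*mu) = 4/(8*7) = 0.0714

0.0714


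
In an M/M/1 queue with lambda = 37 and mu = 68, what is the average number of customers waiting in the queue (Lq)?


rho = 37/68; Lq = rho^2/(1-rho) = 0.65

0.65


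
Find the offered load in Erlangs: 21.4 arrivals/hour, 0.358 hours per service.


Offered load a = lambda * E[S] = 21.4 * 0.358 = 7.66 Erlangs

7.66 Erlangs


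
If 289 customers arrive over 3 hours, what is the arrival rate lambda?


lambda = total arrivals / time = 289 / 3 = 96.33 per hour

96.33 per hour


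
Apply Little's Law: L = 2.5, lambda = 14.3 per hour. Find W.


W = L / lambda = 2.5 / 14.3 = 0.1748 hours

0.1748 hours


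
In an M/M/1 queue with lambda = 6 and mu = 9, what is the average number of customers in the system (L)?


rho = 6/9; L = rho/(1-rho) = 2.0

2.0


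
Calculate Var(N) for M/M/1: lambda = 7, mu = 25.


rho = 7/25; Var(N) = rho/(1-rho)^2 = 0.54

0.54


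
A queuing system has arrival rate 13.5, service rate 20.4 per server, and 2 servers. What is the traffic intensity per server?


rho = lambda / (c * mu) = 13.5 / (2 * 20.4) = 0.3309

0.3309


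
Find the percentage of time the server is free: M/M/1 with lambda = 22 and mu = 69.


Idle fraction = (1 - rho) * 100 = (1 - 22/69) * 100 = 68.1%

68.1%


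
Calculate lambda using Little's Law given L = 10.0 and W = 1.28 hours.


lambda = L / W = 10.0 / 1.28 = 7.81 per hour

7.81 per hour


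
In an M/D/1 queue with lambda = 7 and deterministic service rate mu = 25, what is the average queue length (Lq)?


M/D/1: Lq = rho^2 / (2*(1-rho)) where rho = 7/25; Lq = 0.05

0.05


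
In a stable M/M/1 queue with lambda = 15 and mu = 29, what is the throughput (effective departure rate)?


For a stable queue (lambda < mu), throughput = lambda = 15 per hour

15 per hour


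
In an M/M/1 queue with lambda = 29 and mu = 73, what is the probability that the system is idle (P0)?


P0 = 1 - rho = 1 - 29/73 = 0.6027

0.6027


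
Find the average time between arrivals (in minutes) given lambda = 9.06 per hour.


Mean interarrival time = 60/lambda = 60/9.06 = 6.62 minutes

6.62 minutes


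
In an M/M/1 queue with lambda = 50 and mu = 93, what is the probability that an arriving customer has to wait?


P(wait) = rho = lambda/mu = 50/93 = 0.5376

0.5376


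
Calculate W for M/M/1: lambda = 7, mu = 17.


W = 1/(mu - lambda) = 1/(17 - 7) = 0.1 hours

0.1 hours


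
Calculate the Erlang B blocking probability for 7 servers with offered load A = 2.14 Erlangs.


B(N,A) = (A^N/N!) / sum(A^k/k!, k=0..N) with N=7, A=2.14 = 0.0048

0.0048


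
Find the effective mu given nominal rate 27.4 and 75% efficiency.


Effective rate = mu * efficiency = 27.4 * 0.75 = 20.55 per hour

20.55 per hour


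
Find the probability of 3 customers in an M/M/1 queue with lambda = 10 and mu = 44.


rho = 10/44; P(n) = (1-rho)*rho^n = (1-10/44)*(10/44)^3 = 0.0091

0.0091


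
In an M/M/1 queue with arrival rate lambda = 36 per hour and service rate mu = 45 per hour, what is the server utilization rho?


rho = lambda/mu = 36/45 = 0.8

0.8


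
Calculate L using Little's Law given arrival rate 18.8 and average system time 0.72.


L = lambda * W = 18.8 * 0.72 = 13.54

13.54


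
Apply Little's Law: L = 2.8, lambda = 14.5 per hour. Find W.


W = L / lambda = 2.8 / 14.5 = 0.1931 hours

0.1931 hours


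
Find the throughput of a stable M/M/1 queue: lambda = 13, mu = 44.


For a stable queue (lambda < mu), throughput = lambda = 13 per hour

13 per hour


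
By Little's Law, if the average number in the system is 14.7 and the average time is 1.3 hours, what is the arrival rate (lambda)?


lambda = L / W = 14.7 / 1.3 = 11.31 per hour

11.31 per hour


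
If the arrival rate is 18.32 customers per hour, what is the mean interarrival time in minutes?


Mean interarrival time = 60/lambda = 60/18.32 = 3.28 minutes

3.28 minutes


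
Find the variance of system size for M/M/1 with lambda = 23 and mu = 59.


rho = 23/59; Var(N) = rho/(1-rho)^2 = 1.05

1.05


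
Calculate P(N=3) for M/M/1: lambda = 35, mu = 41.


rho = 35/41; P(n) = (1-rho)*rho^n = (1-35/41)*(35/41)^3 = 0.091

0.091


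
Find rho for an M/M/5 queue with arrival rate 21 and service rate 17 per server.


rho = lambda/(c*mu) = 21/(5*17) = 0.2471

0.2471


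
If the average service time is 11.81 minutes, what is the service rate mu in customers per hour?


mu = 60 / avg_service_time = 60 / 11.81 = 5.08 per hour

5.08 per hour


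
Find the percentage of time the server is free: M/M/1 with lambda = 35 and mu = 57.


Idle fraction = (1 - rho) * 100 = (1 - 35/57) * 100 = 38.6%

38.6%


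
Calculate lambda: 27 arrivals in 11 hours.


lambda = total arrivals / time = 27 / 11 = 2.45 per hour

2.45 per hour


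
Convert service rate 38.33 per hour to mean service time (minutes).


Mean service time = 60/mu = 60/38.33 = 1.57 minutes

1.57 minutes


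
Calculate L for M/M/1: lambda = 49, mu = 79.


rho = 49/79; L = rho/(1-rho) = 1.63

1.63


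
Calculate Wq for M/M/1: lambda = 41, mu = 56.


rho = 41/56; Wq = rho/(mu - lambda) = 0.0488 hours

0.0488 hours


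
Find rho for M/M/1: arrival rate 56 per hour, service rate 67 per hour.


rho = lambda/mu = 56/67 = 0.8358

0.8358


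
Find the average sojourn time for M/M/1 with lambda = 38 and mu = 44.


W = 1/(mu - lambda) = 1/(44 - 38) = 0.1667 hours

0.1667 hours


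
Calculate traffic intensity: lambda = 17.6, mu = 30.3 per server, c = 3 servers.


rho = lambda / (c * mu) = 17.6 / (3 * 30.3) = 0.1936

0.1936


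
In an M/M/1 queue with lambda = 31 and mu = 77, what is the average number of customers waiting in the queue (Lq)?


rho = 31/77; Lq = rho^2/(1-rho) = 0.27

0.27


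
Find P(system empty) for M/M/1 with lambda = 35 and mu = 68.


P0 = 1 - rho = 1 - 35/68 = 0.4853

0.4853


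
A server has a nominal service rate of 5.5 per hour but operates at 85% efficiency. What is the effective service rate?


Effective rate = mu * efficiency = 5.5 * 0.85 = 4.68 per hour

4.68 per hour


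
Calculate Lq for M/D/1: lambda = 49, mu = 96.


M/D/1: Lq = rho^2 / (2*(1-rho)) where rho = 49/96; Lq = 0.27

0.27


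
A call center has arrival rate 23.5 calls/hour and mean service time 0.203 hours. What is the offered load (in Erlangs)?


Offered load a = lambda * E[S] = 23.5 * 0.203 = 4.77 Erlangs

4.77 Erlangs


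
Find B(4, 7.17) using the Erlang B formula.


B(N,A) = (A^N/N!) / sum(A^k/k!, k=0..N) with N=4, A=7.17 = 0.5361

0.5361


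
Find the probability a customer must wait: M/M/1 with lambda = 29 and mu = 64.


P(wait) = rho = lambda/mu = 29/64 = 0.4531

0.4531


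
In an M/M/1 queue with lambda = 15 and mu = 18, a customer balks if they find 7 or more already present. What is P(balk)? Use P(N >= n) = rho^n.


P(N >= 7) = rho^7 = (15/18)^7 = 0.2791

0.2791


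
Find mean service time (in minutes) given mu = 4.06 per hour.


Mean service time = 60/mu = 60/4.06 = 14.78 minutes

14.78 minutes


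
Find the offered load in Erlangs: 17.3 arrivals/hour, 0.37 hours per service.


Offered load a = lambda * E[S] = 17.3 * 0.37 = 6.4 Erlangs

6.4 Erlangs


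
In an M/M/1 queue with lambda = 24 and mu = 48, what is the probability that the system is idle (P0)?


P0 = 1 - rho = 1 - 24/48 = 0.5

0.5


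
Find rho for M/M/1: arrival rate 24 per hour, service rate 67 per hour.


rho = lambda/mu = 24/67 = 0.3582

0.3582


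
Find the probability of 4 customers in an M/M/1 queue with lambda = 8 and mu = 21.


rho = 8/21; P(n) = (1-rho)*rho^n = (1-8/21)*(8/21)^4 = 0.013

0.013


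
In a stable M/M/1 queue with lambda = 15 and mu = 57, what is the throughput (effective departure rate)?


For a stable queue (lambda < mu), throughput = lambda = 15 per hour

15 per hour


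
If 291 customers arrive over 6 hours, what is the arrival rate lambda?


lambda = total arrivals / time = 291 / 6 = 48.5 per hour

48.5 per hour


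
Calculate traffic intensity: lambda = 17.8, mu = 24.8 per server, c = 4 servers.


rho = lambda / (c * mu) = 17.8 / (4 * 24.8) = 0.1794

0.1794


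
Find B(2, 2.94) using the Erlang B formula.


B(N,A) = (A^N/N!) / sum(A^k/k!, k=0..N) with N=2, A=2.94 = 0.5231

0.5231


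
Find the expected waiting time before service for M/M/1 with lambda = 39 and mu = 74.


rho = 39/74; Wq = rho/(mu - lambda) = 0.0151 hours

0.0151 hours


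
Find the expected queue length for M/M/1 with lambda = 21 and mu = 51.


rho = 21/51; Lq = rho^2/(1-rho) = 0.29

0.29


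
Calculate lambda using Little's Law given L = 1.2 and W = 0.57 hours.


lambda = L / W = 1.2 / 0.57 = 2.11 per hour

2.11 per hour


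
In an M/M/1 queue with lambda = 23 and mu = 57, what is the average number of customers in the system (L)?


rho = 23/57; L = rho/(1-rho) = 0.68

0.68


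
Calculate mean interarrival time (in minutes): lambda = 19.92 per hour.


Mean interarrival time = 60/lambda = 60/19.92 = 3.01 minutes

3.01 minutes
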